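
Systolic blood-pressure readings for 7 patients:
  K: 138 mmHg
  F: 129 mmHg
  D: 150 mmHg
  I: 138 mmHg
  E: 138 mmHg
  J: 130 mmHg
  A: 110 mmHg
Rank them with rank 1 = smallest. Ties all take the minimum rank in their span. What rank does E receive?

Sorted (ascending): 110, 129, 130, 138, 138, 138, 150
The 3 values of 138 occupy positions 4–6 → each gets rank 4.
E has value 138 mmHg → rank 4.

4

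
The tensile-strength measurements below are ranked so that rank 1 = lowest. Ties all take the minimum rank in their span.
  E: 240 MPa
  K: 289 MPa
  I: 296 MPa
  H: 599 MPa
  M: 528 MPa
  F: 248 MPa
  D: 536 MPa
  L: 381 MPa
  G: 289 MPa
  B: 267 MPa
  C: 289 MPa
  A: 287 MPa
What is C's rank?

5

Sorted (ascending): 240, 248, 267, 287, 289, 289, 289, 296, 381, 528, 536, 599
The 3 values of 289 occupy positions 5–7 → each gets rank 5.
C has value 289 MPa → rank 5.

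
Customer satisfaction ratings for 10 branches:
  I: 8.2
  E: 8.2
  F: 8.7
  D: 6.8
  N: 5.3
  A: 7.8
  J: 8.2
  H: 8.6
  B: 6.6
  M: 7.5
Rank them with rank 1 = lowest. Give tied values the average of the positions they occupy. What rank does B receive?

Sorted (ascending): 5.3, 6.6, 6.8, 7.5, 7.8, 8.2, 8.2, 8.2, 8.6, 8.7
The 3 values of 8.2 occupy positions 6–8 → average rank 7.
B has value 6.6 → rank 2.

2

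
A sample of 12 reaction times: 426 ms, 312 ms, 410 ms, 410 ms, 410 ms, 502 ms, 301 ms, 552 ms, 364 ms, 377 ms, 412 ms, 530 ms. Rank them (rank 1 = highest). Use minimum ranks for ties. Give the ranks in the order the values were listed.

Sorted (descending): 552, 530, 502, 426, 412, 410, 410, 410, 377, 364, 312, 301
The 3 values of 410 occupy positions 6–8 → each gets rank 6.

4, 11, 6, 6, 6, 3, 12, 1, 10, 9, 5, 2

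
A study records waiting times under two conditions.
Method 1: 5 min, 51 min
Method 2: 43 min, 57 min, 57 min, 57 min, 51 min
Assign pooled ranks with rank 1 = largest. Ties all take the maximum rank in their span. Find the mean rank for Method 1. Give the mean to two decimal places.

6.00

Sorted (descending): 57, 57, 57, 51, 51, 43, 5
The 3 values of 57 occupy positions 1–3 → each gets rank 3.
The 2 values of 51 occupy positions 4–5 → each gets rank 5.
Method 1 values → pooled ranks: 5→7, 51→5
Mean rank = (7 + 5) / 2 = 6.00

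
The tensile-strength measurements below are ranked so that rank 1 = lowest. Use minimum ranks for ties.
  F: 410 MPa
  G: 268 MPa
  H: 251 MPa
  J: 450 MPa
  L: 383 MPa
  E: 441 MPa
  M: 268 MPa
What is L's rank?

4

Sorted (ascending): 251, 268, 268, 383, 410, 441, 450
The 2 values of 268 occupy positions 2–3 → each gets rank 2.
L has value 383 MPa → rank 4.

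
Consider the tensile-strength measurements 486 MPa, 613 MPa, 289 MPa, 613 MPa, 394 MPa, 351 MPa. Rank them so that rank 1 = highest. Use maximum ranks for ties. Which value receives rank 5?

351

Sorted (descending): 613, 613, 486, 394, 351, 289
The 2 values of 613 occupy positions 1–2 → each gets rank 2.
Rank 5 → value 351.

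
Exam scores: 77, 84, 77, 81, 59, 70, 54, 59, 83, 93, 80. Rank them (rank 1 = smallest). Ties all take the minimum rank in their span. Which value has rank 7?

Sorted (ascending): 54, 59, 59, 70, 77, 77, 80, 81, 83, 84, 93
The 2 values of 59 occupy positions 2–3 → each gets rank 2.
The 2 values of 77 occupy positions 5–6 → each gets rank 5.
Rank 7 → value 80.

80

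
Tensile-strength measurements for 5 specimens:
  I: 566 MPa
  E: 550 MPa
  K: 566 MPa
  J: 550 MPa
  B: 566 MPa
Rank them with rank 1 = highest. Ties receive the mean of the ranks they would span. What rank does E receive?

Sorted (descending): 566, 566, 566, 550, 550
The 3 values of 566 occupy positions 1–3 → average rank 2.
The 2 values of 550 occupy positions 4–5 → average rank (4+5)/2 = 4.5.
E has value 550 MPa → rank 4.5.

4.5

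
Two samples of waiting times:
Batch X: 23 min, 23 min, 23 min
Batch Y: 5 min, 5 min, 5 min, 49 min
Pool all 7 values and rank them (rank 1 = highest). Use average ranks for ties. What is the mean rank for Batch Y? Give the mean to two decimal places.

Sorted (descending): 49, 23, 23, 23, 5, 5, 5
The 3 values of 23 occupy positions 2–4 → average rank 3.
The 3 values of 5 occupy positions 5–7 → average rank 6.
Batch Y values → pooled ranks: 5→6, 5→6, 5→6, 49→1
Mean rank = (6 + 6 + 6 + 1) / 4 = 4.75

4.75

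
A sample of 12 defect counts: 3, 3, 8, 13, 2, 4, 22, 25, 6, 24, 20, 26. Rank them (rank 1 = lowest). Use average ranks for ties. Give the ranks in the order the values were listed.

Sorted (ascending): 2, 3, 3, 4, 6, 8, 13, 20, 22, 24, 25, 26
The 2 values of 3 occupy positions 2–3 → average rank (2+3)/2 = 2.5.

2.5, 2.5, 6, 7, 1, 4, 9, 11, 5, 10, 8, 12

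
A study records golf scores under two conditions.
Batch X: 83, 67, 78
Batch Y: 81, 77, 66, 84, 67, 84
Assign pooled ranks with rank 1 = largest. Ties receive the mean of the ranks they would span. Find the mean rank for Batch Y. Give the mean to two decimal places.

4.92

Sorted (descending): 84, 84, 83, 81, 78, 77, 67, 67, 66
The 2 values of 84 occupy positions 1–2 → average rank (1+2)/2 = 1.5.
The 2 values of 67 occupy positions 7–8 → average rank (7+8)/2 = 7.5.
Batch Y values → pooled ranks: 81→4, 77→6, 66→9, 84→1.5, 67→7.5, 84→1.5
Mean rank = (4 + 6 + 9 + 1.5 + 7.5 + 1.5) / 6 = 4.92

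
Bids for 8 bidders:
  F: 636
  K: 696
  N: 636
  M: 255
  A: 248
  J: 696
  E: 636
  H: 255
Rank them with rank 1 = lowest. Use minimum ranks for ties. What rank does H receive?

2

Sorted (ascending): 248, 255, 255, 636, 636, 636, 696, 696
The 2 values of 255 occupy positions 2–3 → each gets rank 2.
The 3 values of 636 occupy positions 4–6 → each gets rank 4.
The 2 values of 696 occupy positions 7–8 → each gets rank 7.
H has value 255 → rank 2.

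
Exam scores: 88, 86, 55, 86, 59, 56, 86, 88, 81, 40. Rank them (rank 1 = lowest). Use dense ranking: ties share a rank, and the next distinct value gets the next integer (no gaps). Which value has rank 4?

59

Sorted (ascending): 40, 55, 56, 59, 81, 86, 86, 86, 88, 88
The 3 values of 86 share dense rank 6.
The 2 values of 88 share dense rank 7.
Remaining distinct values take the next consecutive integers.
Rank 4 → value 59.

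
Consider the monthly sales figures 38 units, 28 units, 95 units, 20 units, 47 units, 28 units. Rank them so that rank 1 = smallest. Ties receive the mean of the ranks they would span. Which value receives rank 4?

Sorted (ascending): 20, 28, 28, 38, 47, 95
The 2 values of 28 occupy positions 2–3 → average rank (2+3)/2 = 2.5.
Rank 4 → value 38.

38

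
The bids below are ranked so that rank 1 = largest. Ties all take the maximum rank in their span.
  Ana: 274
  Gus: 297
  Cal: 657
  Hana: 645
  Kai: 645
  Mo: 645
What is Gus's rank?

Sorted (descending): 657, 645, 645, 645, 297, 274
The 3 values of 645 occupy positions 2–4 → each gets rank 4.
Gus has value 297 → rank 5.

5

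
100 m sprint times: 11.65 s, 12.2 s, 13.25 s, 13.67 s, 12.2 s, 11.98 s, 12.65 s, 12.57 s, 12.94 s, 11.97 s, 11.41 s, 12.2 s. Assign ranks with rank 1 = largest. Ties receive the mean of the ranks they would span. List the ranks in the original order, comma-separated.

Sorted (descending): 13.67, 13.25, 12.94, 12.65, 12.57, 12.2, 12.2, 12.2, 11.98, 11.97, 11.65, 11.41
The 3 values of 12.2 occupy positions 6–8 → average rank 7.

11, 7, 2, 1, 7, 9, 4, 5, 3, 10, 12, 7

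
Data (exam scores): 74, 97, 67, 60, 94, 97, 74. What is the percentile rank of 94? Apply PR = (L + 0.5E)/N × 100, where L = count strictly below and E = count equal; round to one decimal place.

64.3

N = 7.
Strictly below 94: 4. Equal to 94: 1.
PR = (4 + 0.5·1)/7 × 100 = 64.3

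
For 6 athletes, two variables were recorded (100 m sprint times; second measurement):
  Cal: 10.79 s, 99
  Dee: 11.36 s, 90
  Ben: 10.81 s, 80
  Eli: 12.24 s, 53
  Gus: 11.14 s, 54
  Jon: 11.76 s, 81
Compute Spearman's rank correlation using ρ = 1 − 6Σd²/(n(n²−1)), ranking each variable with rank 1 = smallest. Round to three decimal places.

-0.543

Ranks of variable 1: 1, 4, 2, 6, 3, 5
Ranks of variable 2: 6, 5, 3, 1, 2, 4
d = r₁ − r₂: -5, -1, -1, 5, 1, 1
d²: 25, 1, 1, 25, 1, 1; Σd² = 54
ρ = 1 − 6·54/(6·35) = 1 − 324/210 = -0.543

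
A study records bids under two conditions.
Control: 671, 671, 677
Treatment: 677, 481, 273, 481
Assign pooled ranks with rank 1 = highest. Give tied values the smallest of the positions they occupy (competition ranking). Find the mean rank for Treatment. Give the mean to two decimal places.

Sorted (descending): 677, 677, 671, 671, 481, 481, 273
The 2 values of 677 occupy positions 1–2 → each gets rank 1.
The 2 values of 671 occupy positions 3–4 → each gets rank 3.
The 2 values of 481 occupy positions 5–6 → each gets rank 5.
Treatment values → pooled ranks: 677→1, 481→5, 273→7, 481→5
Mean rank = (1 + 5 + 7 + 5) / 4 = 4.50

4.50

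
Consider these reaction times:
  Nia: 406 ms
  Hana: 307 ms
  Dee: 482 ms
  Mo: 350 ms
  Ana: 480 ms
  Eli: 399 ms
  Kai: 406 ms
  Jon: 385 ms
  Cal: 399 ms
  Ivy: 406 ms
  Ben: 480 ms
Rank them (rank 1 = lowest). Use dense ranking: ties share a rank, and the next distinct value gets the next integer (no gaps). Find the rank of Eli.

4

Sorted (ascending): 307, 350, 385, 399, 399, 406, 406, 406, 480, 480, 482
The 2 values of 399 share dense rank 4.
The 3 values of 406 share dense rank 5.
The 2 values of 480 share dense rank 6.
Remaining distinct values take the next consecutive integers.
Eli has value 399 ms → rank 4.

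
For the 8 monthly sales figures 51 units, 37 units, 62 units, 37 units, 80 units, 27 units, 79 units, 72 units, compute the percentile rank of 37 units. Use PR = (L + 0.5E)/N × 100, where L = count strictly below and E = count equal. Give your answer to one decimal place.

25.0

N = 8.
Strictly below 37: 1. Equal to 37: 2.
PR = (1 + 0.5·2)/8 × 100 = 25.0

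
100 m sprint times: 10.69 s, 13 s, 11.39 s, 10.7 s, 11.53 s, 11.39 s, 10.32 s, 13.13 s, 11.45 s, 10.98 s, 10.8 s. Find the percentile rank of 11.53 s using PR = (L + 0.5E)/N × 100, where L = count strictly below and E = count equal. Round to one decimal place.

77.3

N = 11.
Strictly below 11.53: 8. Equal to 11.53: 1.
PR = (8 + 0.5·1)/11 × 100 = 77.3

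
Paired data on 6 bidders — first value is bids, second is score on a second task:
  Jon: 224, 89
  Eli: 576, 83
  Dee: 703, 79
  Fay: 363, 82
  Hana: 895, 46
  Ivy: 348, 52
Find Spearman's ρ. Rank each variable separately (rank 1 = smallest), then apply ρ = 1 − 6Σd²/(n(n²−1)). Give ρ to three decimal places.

Ranks of variable 1: 1, 4, 5, 3, 6, 2
Ranks of variable 2: 6, 5, 3, 4, 1, 2
d = r₁ − r₂: -5, -1, 2, -1, 5, 0
d²: 25, 1, 4, 1, 25, 0; Σd² = 56
ρ = 1 − 6·56/(6·35) = 1 − 336/210 = -0.600

-0.600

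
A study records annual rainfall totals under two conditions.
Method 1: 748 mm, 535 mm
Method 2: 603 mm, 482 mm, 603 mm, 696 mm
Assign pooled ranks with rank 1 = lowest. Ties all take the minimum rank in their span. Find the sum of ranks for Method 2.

12

Sorted (ascending): 482, 535, 603, 603, 696, 748
The 2 values of 603 occupy positions 3–4 → each gets rank 3.
Method 2 values → pooled ranks: 603→3, 482→1, 603→3, 696→5
Rank sum = 3 + 1 + 3 + 5 = 12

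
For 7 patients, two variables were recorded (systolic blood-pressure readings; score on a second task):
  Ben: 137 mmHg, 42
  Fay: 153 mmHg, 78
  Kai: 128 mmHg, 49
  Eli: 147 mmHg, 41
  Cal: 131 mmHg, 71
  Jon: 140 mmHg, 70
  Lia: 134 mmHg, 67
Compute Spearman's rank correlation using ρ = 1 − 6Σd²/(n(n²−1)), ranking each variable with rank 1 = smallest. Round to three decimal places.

Ranks of variable 1: 4, 7, 1, 6, 2, 5, 3
Ranks of variable 2: 2, 7, 3, 1, 6, 5, 4
d = r₁ − r₂: 2, 0, -2, 5, -4, 0, -1
d²: 4, 0, 4, 25, 16, 0, 1; Σd² = 50
ρ = 1 − 6·50/(7·48) = 1 − 300/336 = 0.107

0.107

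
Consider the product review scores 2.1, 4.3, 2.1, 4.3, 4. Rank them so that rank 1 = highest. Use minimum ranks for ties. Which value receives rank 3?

4

Sorted (descending): 4.3, 4.3, 4, 2.1, 2.1
The 2 values of 4.3 occupy positions 1–2 → each gets rank 1.
The 2 values of 2.1 occupy positions 4–5 → each gets rank 4.
Rank 3 → value 4.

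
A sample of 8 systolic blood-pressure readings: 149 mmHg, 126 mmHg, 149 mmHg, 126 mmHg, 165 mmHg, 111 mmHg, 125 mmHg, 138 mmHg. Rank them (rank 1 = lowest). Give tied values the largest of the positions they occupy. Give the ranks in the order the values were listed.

7, 4, 7, 4, 8, 1, 2, 5

Sorted (ascending): 111, 125, 126, 126, 138, 149, 149, 165
The 2 values of 126 occupy positions 3–4 → each gets rank 4.
The 2 values of 149 occupy positions 6–7 → each gets rank 7.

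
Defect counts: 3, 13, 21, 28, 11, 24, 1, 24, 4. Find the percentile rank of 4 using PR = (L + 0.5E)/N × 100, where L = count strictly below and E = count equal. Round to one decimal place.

N = 9.
Strictly below 4: 2. Equal to 4: 1.
PR = (2 + 0.5·1)/9 × 100 = 27.8

27.8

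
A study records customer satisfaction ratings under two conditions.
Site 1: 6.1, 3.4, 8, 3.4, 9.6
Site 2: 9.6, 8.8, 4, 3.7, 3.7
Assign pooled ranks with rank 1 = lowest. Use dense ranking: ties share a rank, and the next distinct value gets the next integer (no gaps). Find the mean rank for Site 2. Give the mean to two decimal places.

Sorted (ascending): 3.4, 3.4, 3.7, 3.7, 4, 6.1, 8, 8.8, 9.6, 9.6
The 2 values of 3.4 share dense rank 1.
The 2 values of 3.7 share dense rank 2.
The 2 values of 9.6 share dense rank 7.
Remaining distinct values take the next consecutive integers.
Site 2 values → pooled ranks: 9.6→7, 8.8→6, 4→3, 3.7→2, 3.7→2
Mean rank = (7 + 6 + 3 + 2 + 2) / 5 = 4.00

4.00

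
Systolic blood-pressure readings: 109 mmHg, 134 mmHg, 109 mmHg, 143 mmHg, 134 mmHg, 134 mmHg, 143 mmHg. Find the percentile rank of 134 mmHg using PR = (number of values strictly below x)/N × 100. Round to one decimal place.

N = 7.
Strictly below 134: 2. Equal to 134: 3.
PR = 2/7 × 100 = 28.6

28.6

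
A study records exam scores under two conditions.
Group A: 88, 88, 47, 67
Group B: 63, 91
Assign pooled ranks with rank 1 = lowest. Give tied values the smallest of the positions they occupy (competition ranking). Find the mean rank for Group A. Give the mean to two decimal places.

3.00

Sorted (ascending): 47, 63, 67, 88, 88, 91
The 2 values of 88 occupy positions 4–5 → each gets rank 4.
Group A values → pooled ranks: 88→4, 88→4, 47→1, 67→3
Mean rank = (4 + 4 + 1 + 3) / 4 = 3.00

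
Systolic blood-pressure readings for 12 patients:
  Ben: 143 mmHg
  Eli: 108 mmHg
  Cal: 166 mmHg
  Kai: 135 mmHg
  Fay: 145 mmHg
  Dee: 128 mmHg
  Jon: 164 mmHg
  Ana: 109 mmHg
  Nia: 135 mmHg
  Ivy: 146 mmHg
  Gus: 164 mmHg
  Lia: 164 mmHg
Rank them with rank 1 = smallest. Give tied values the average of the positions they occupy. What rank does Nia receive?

4.5

Sorted (ascending): 108, 109, 128, 135, 135, 143, 145, 146, 164, 164, 164, 166
The 2 values of 135 occupy positions 4–5 → average rank (4+5)/2 = 4.5.
The 3 values of 164 occupy positions 9–11 → average rank 10.
Nia has value 135 mmHg → rank 4.5.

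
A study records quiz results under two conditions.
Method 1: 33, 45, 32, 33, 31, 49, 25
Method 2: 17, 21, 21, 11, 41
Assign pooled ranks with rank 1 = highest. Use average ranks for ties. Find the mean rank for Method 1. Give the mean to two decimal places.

4.71

Sorted (descending): 49, 45, 41, 33, 33, 32, 31, 25, 21, 21, 17, 11
The 2 values of 33 occupy positions 4–5 → average rank (4+5)/2 = 4.5.
The 2 values of 21 occupy positions 9–10 → average rank (9+10)/2 = 9.5.
Method 1 values → pooled ranks: 33→4.5, 45→2, 32→6, 33→4.5, 31→7, 49→1, 25→8
Mean rank = (4.5 + 2 + 6 + 4.5 + 7 + 1 + 8) / 7 = 4.71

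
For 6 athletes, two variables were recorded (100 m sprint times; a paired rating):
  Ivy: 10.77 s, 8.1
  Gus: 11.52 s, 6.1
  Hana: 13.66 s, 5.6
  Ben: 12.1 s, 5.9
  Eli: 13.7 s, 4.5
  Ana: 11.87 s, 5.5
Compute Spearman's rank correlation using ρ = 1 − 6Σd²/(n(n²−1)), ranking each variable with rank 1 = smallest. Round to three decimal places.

-0.829

Ranks of variable 1: 1, 2, 5, 4, 6, 3
Ranks of variable 2: 6, 5, 3, 4, 1, 2
d = r₁ − r₂: -5, -3, 2, 0, 5, 1
d²: 25, 9, 4, 0, 25, 1; Σd² = 64
ρ = 1 − 6·64/(6·35) = 1 − 384/210 = -0.829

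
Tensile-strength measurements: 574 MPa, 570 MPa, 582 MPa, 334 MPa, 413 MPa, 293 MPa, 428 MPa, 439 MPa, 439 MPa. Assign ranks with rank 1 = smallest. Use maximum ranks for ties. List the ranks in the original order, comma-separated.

8, 7, 9, 2, 3, 1, 4, 6, 6

Sorted (ascending): 293, 334, 413, 428, 439, 439, 570, 574, 582
The 2 values of 439 occupy positions 5–6 → each gets rank 6.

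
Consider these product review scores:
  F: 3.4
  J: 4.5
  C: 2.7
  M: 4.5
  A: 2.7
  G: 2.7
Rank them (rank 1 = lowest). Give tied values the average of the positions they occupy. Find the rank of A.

2

Sorted (ascending): 2.7, 2.7, 2.7, 3.4, 4.5, 4.5
The 3 values of 2.7 occupy positions 1–3 → average rank 2.
The 2 values of 4.5 occupy positions 5–6 → average rank (5+6)/2 = 5.5.
A has value 2.7 → rank 2.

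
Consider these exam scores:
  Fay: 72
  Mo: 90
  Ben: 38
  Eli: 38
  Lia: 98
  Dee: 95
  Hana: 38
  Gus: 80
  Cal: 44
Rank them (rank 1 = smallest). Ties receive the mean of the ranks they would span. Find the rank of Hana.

Sorted (ascending): 38, 38, 38, 44, 72, 80, 90, 95, 98
The 3 values of 38 occupy positions 1–3 → average rank 2.
Hana has value 38 → rank 2.

2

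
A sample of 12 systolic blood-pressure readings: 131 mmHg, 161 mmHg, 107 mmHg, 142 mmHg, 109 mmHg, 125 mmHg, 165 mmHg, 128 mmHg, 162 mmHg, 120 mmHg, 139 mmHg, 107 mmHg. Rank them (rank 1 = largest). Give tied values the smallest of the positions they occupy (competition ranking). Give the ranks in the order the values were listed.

6, 3, 11, 4, 10, 8, 1, 7, 2, 9, 5, 11

Sorted (descending): 165, 162, 161, 142, 139, 131, 128, 125, 120, 109, 107, 107
The 2 values of 107 occupy positions 11–12 → each gets rank 11.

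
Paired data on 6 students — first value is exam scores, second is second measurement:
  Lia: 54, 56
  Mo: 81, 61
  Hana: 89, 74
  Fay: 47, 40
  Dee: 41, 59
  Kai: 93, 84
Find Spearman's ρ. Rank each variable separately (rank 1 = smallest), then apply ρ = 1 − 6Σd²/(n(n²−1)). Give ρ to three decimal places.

Ranks of variable 1: 3, 4, 5, 2, 1, 6
Ranks of variable 2: 2, 4, 5, 1, 3, 6
d = r₁ − r₂: 1, 0, 0, 1, -2, 0
d²: 1, 0, 0, 1, 4, 0; Σd² = 6
ρ = 1 − 6·6/(6·35) = 1 − 36/210 = 0.829

0.829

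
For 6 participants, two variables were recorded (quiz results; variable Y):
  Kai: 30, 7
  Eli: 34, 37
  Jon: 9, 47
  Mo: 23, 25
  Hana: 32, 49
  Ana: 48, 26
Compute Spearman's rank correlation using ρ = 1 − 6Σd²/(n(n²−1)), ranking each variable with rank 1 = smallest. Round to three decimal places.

Ranks of variable 1: 3, 5, 1, 2, 4, 6
Ranks of variable 2: 1, 4, 5, 2, 6, 3
d = r₁ − r₂: 2, 1, -4, 0, -2, 3
d²: 4, 1, 16, 0, 4, 9; Σd² = 34
ρ = 1 − 6·34/(6·35) = 1 − 204/210 = 0.029

0.029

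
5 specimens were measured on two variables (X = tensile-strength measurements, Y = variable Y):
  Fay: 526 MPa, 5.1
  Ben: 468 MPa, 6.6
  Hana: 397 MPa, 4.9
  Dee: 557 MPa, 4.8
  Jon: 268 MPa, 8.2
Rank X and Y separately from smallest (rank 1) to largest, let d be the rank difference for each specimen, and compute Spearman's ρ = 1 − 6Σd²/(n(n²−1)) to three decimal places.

Ranks of variable 1: 4, 3, 2, 5, 1
Ranks of variable 2: 3, 4, 2, 1, 5
d = r₁ − r₂: 1, -1, 0, 4, -4
d²: 1, 1, 0, 16, 16; Σd² = 34
ρ = 1 − 6·34/(5·24) = 1 − 204/120 = -0.700

-0.700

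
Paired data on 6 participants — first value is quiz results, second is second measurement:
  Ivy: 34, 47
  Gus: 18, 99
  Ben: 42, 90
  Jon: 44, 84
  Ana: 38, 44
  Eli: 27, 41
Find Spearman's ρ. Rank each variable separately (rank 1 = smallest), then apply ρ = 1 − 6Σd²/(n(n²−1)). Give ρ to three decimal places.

Ranks of variable 1: 3, 1, 5, 6, 4, 2
Ranks of variable 2: 3, 6, 5, 4, 2, 1
d = r₁ − r₂: 0, -5, 0, 2, 2, 1
d²: 0, 25, 0, 4, 4, 1; Σd² = 34
ρ = 1 − 6·34/(6·35) = 1 − 204/210 = 0.029

0.029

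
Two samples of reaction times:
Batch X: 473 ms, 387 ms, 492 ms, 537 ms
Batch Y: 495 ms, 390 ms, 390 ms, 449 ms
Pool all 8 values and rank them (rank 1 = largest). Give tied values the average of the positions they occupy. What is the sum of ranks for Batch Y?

20

Sorted (descending): 537, 495, 492, 473, 449, 390, 390, 387
The 2 values of 390 occupy positions 6–7 → average rank (6+7)/2 = 6.5.
Batch Y values → pooled ranks: 495→2, 390→6.5, 390→6.5, 449→5
Rank sum = 2 + 6.5 + 6.5 + 5 = 20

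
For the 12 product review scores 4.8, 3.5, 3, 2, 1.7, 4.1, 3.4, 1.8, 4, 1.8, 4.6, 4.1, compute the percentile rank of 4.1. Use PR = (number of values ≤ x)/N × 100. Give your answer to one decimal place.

N = 12.
Strictly below 4.1: 8. Equal to 4.1: 2.
PR = 10/12 × 100 = 83.3

83.3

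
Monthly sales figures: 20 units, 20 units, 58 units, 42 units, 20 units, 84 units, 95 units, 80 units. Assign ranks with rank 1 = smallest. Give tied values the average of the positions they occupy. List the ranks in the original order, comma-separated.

2, 2, 5, 4, 2, 7, 8, 6

Sorted (ascending): 20, 20, 20, 42, 58, 80, 84, 95
The 3 values of 20 occupy positions 1–3 → average rank 2.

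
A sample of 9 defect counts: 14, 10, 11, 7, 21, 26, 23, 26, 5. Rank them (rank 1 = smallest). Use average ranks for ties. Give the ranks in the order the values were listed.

Sorted (ascending): 5, 7, 10, 11, 14, 21, 23, 26, 26
The 2 values of 26 occupy positions 8–9 → average rank (8+9)/2 = 8.5.

5, 3, 4, 2, 6, 8.5, 7, 8.5, 1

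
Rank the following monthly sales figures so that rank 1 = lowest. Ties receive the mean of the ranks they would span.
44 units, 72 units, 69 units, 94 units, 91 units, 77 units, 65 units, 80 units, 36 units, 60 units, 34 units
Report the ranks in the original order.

Sorted (ascending): 34, 36, 44, 60, 65, 69, 72, 77, 80, 91, 94
No ties — each value takes its position as its rank.

3, 7, 6, 11, 10, 8, 5, 9, 2, 4, 1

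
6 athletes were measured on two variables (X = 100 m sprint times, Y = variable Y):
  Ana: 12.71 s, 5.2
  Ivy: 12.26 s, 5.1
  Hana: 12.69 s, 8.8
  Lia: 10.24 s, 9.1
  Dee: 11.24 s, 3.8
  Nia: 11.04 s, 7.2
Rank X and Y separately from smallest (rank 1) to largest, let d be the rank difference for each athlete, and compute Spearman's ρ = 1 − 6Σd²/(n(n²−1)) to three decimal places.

-0.314

Ranks of variable 1: 6, 4, 5, 1, 3, 2
Ranks of variable 2: 3, 2, 5, 6, 1, 4
d = r₁ − r₂: 3, 2, 0, -5, 2, -2
d²: 9, 4, 0, 25, 4, 4; Σd² = 46
ρ = 1 − 6·46/(6·35) = 1 − 276/210 = -0.314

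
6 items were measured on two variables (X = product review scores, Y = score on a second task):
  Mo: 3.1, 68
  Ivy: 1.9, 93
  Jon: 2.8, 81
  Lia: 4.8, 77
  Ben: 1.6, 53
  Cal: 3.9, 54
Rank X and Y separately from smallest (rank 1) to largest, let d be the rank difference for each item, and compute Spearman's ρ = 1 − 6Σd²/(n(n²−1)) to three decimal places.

Ranks of variable 1: 4, 2, 3, 6, 1, 5
Ranks of variable 2: 3, 6, 5, 4, 1, 2
d = r₁ − r₂: 1, -4, -2, 2, 0, 3
d²: 1, 16, 4, 4, 0, 9; Σd² = 34
ρ = 1 − 6·34/(6·35) = 1 − 204/210 = 0.029

0.029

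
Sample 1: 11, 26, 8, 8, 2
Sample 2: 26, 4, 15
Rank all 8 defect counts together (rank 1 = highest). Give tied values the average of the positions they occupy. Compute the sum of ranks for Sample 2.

Sorted (descending): 26, 26, 15, 11, 8, 8, 4, 2
The 2 values of 26 occupy positions 1–2 → average rank (1+2)/2 = 1.5.
The 2 values of 8 occupy positions 5–6 → average rank (5+6)/2 = 5.5.
Sample 2 values → pooled ranks: 26→1.5, 4→7, 15→3
Rank sum = 1.5 + 7 + 3 = 11.5

11.5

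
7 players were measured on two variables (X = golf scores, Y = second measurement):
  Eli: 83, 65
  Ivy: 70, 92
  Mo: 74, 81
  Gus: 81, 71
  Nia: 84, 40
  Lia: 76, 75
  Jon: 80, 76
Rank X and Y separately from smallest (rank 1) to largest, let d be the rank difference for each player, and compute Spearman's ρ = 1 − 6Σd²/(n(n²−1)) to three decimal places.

-0.964

Ranks of variable 1: 6, 1, 2, 5, 7, 3, 4
Ranks of variable 2: 2, 7, 6, 3, 1, 4, 5
d = r₁ − r₂: 4, -6, -4, 2, 6, -1, -1
d²: 16, 36, 16, 4, 36, 1, 1; Σd² = 110
ρ = 1 − 6·110/(7·48) = 1 − 660/336 = -0.964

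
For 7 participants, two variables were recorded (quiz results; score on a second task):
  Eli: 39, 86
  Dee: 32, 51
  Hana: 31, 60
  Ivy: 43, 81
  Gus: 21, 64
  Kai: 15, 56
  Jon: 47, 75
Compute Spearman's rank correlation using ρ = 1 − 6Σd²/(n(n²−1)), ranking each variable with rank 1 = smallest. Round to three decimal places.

Ranks of variable 1: 5, 4, 3, 6, 2, 1, 7
Ranks of variable 2: 7, 1, 3, 6, 4, 2, 5
d = r₁ − r₂: -2, 3, 0, 0, -2, -1, 2
d²: 4, 9, 0, 0, 4, 1, 4; Σd² = 22
ρ = 1 − 6·22/(7·48) = 1 − 132/336 = 0.607

0.607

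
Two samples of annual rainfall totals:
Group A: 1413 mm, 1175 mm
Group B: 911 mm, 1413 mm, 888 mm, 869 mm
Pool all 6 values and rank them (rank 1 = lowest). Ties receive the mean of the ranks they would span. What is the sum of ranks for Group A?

9.5

Sorted (ascending): 869, 888, 911, 1175, 1413, 1413
The 2 values of 1413 occupy positions 5–6 → average rank (5+6)/2 = 5.5.
Group A values → pooled ranks: 1413→5.5, 1175→4
Rank sum = 5.5 + 4 = 9.5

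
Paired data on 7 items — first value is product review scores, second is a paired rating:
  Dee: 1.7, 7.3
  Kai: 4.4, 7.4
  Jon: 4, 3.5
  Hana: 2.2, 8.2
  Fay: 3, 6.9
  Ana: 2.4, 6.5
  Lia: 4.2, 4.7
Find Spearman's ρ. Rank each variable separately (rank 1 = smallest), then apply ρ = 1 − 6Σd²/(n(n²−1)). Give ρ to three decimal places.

Ranks of variable 1: 1, 7, 5, 2, 4, 3, 6
Ranks of variable 2: 5, 6, 1, 7, 4, 3, 2
d = r₁ − r₂: -4, 1, 4, -5, 0, 0, 4
d²: 16, 1, 16, 25, 0, 0, 16; Σd² = 74
ρ = 1 − 6·74/(7·48) = 1 − 444/336 = -0.321

-0.321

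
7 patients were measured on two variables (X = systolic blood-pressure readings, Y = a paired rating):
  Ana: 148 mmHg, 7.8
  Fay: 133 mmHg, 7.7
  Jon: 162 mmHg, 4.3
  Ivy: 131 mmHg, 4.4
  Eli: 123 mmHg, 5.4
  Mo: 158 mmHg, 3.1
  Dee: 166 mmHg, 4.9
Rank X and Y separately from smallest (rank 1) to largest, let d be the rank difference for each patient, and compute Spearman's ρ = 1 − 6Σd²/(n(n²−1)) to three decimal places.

Ranks of variable 1: 4, 3, 6, 2, 1, 5, 7
Ranks of variable 2: 7, 6, 2, 3, 5, 1, 4
d = r₁ − r₂: -3, -3, 4, -1, -4, 4, 3
d²: 9, 9, 16, 1, 16, 16, 9; Σd² = 76
ρ = 1 − 6·76/(7·48) = 1 − 456/336 = -0.357

-0.357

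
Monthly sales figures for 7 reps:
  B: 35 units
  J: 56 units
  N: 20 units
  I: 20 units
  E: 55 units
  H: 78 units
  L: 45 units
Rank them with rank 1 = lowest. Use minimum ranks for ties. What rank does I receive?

Sorted (ascending): 20, 20, 35, 45, 55, 56, 78
The 2 values of 20 occupy positions 1–2 → each gets rank 1.
I has value 20 units → rank 1.

1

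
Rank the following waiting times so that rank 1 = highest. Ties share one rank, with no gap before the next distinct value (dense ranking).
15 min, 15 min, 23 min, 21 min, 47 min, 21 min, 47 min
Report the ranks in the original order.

Sorted (descending): 47, 47, 23, 21, 21, 15, 15
The 2 values of 47 share dense rank 1.
The 2 values of 21 share dense rank 3.
The 2 values of 15 share dense rank 4.
Remaining distinct values take the next consecutive integers.

4, 4, 2, 3, 1, 3, 1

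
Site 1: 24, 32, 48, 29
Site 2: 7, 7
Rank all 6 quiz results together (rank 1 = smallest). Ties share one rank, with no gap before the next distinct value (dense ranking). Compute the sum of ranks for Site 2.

Sorted (ascending): 7, 7, 24, 29, 32, 48
The 2 values of 7 share dense rank 1.
Remaining distinct values take the next consecutive integers.
Site 2 values → pooled ranks: 7→1, 7→1
Rank sum = 1 + 1 = 2

2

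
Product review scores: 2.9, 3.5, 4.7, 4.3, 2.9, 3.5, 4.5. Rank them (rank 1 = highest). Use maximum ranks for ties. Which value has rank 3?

Sorted (descending): 4.7, 4.5, 4.3, 3.5, 3.5, 2.9, 2.9
The 2 values of 3.5 occupy positions 4–5 → each gets rank 5.
The 2 values of 2.9 occupy positions 6–7 → each gets rank 7.
Rank 3 → value 4.3.

4.3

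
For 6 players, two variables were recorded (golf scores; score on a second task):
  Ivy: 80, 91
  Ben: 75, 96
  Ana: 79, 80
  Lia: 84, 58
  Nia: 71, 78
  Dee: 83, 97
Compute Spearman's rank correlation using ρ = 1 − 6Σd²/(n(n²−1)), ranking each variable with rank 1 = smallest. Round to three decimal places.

Ranks of variable 1: 4, 2, 3, 6, 1, 5
Ranks of variable 2: 4, 5, 3, 1, 2, 6
d = r₁ − r₂: 0, -3, 0, 5, -1, -1
d²: 0, 9, 0, 25, 1, 1; Σd² = 36
ρ = 1 − 6·36/(6·35) = 1 − 216/210 = -0.029

-0.029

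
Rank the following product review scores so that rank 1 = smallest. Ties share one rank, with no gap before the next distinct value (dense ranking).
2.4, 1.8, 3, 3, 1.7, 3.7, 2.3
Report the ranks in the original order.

4, 2, 5, 5, 1, 6, 3

Sorted (ascending): 1.7, 1.8, 2.3, 2.4, 3, 3, 3.7
The 2 values of 3 share dense rank 5.
Remaining distinct values take the next consecutive integers.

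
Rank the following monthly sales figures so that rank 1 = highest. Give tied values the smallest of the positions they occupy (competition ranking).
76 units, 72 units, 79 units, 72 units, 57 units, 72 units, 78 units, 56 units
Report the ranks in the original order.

3, 4, 1, 4, 7, 4, 2, 8

Sorted (descending): 79, 78, 76, 72, 72, 72, 57, 56
The 3 values of 72 occupy positions 4–6 → each gets rank 4.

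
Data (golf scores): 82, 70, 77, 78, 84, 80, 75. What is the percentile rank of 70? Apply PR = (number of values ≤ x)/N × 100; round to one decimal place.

14.3

N = 7.
Strictly below 70: 0. Equal to 70: 1.
PR = 1/7 × 100 = 14.3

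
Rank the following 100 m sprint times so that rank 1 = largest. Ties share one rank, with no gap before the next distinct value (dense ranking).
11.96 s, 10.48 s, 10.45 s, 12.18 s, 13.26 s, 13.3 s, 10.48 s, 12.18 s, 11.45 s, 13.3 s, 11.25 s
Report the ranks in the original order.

Sorted (descending): 13.3, 13.3, 13.26, 12.18, 12.18, 11.96, 11.45, 11.25, 10.48, 10.48, 10.45
The 2 values of 13.3 share dense rank 1.
The 2 values of 12.18 share dense rank 3.
The 2 values of 10.48 share dense rank 7.
Remaining distinct values take the next consecutive integers.

4, 7, 8, 3, 2, 1, 7, 3, 5, 1, 6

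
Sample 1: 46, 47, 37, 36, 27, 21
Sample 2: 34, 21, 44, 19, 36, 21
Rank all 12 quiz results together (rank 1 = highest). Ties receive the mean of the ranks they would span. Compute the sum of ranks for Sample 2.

47.5

Sorted (descending): 47, 46, 44, 37, 36, 36, 34, 27, 21, 21, 21, 19
The 2 values of 36 occupy positions 5–6 → average rank (5+6)/2 = 5.5.
The 3 values of 21 occupy positions 9–11 → average rank 10.
Sample 2 values → pooled ranks: 34→7, 21→10, 44→3, 19→12, 36→5.5, 21→10
Rank sum = 7 + 10 + 3 + 12 + 5.5 + 10 = 47.5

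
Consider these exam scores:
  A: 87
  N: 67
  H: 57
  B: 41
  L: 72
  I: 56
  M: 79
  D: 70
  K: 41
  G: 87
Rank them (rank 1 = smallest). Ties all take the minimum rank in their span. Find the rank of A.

Sorted (ascending): 41, 41, 56, 57, 67, 70, 72, 79, 87, 87
The 2 values of 41 occupy positions 1–2 → each gets rank 1.
The 2 values of 87 occupy positions 9–10 → each gets rank 9.
A has value 87 → rank 9.

9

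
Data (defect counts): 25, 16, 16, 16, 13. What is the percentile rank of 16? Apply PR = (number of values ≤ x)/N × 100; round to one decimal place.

N = 5.
Strictly below 16: 1. Equal to 16: 3.
PR = 4/5 × 100 = 80.0

80.0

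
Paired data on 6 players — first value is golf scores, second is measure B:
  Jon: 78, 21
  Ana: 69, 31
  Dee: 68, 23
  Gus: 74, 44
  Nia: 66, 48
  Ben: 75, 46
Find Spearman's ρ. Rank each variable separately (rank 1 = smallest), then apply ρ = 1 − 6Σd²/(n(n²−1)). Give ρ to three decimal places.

-0.429

Ranks of variable 1: 6, 3, 2, 4, 1, 5
Ranks of variable 2: 1, 3, 2, 4, 6, 5
d = r₁ − r₂: 5, 0, 0, 0, -5, 0
d²: 25, 0, 0, 0, 25, 0; Σd² = 50
ρ = 1 − 6·50/(6·35) = 1 − 300/210 = -0.429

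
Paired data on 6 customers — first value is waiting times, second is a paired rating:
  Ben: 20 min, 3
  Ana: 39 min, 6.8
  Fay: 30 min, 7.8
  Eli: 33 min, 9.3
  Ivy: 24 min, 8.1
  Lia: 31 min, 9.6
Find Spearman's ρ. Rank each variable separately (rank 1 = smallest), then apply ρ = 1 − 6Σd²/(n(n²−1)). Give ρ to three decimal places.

Ranks of variable 1: 1, 6, 3, 5, 2, 4
Ranks of variable 2: 1, 2, 3, 5, 4, 6
d = r₁ − r₂: 0, 4, 0, 0, -2, -2
d²: 0, 16, 0, 0, 4, 4; Σd² = 24
ρ = 1 − 6·24/(6·35) = 1 − 144/210 = 0.314

0.314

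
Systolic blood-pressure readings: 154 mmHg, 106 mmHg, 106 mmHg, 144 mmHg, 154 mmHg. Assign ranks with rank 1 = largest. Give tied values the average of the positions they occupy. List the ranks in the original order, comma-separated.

1.5, 4.5, 4.5, 3, 1.5

Sorted (descending): 154, 154, 144, 106, 106
The 2 values of 154 occupy positions 1–2 → average rank (1+2)/2 = 1.5.
The 2 values of 106 occupy positions 4–5 → average rank (4+5)/2 = 4.5.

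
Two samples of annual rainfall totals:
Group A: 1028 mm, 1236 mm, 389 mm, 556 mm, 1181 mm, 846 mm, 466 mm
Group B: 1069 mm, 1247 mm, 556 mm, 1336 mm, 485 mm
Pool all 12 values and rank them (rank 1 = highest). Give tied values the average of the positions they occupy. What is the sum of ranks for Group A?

Sorted (descending): 1336, 1247, 1236, 1181, 1069, 1028, 846, 556, 556, 485, 466, 389
The 2 values of 556 occupy positions 8–9 → average rank (8+9)/2 = 8.5.
Group A values → pooled ranks: 1028→6, 1236→3, 389→12, 556→8.5, 1181→4, 846→7, 466→11
Rank sum = 6 + 3 + 12 + 8.5 + 4 + 7 + 11 = 51.5

51.5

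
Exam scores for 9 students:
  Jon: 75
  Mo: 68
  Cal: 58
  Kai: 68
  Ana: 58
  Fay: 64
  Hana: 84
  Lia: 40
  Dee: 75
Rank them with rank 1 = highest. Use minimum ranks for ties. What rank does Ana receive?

7

Sorted (descending): 84, 75, 75, 68, 68, 64, 58, 58, 40
The 2 values of 75 occupy positions 2–3 → each gets rank 2.
The 2 values of 68 occupy positions 4–5 → each gets rank 4.
The 2 values of 58 occupy positions 7–8 → each gets rank 7.
Ana has value 58 → rank 7.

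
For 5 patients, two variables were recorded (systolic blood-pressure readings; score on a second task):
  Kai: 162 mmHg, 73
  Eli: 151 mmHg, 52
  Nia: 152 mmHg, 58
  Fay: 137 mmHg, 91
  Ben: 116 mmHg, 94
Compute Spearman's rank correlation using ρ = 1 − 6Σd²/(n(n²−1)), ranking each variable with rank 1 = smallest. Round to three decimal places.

-0.600

Ranks of variable 1: 5, 3, 4, 2, 1
Ranks of variable 2: 3, 1, 2, 4, 5
d = r₁ − r₂: 2, 2, 2, -2, -4
d²: 4, 4, 4, 4, 16; Σd² = 32
ρ = 1 − 6·32/(5·24) = 1 − 192/120 = -0.600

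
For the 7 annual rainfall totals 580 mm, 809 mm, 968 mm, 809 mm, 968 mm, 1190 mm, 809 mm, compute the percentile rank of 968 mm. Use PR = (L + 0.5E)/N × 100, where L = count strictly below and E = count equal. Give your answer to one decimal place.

71.4

N = 7.
Strictly below 968: 4. Equal to 968: 2.
PR = (4 + 0.5·2)/7 × 100 = 71.4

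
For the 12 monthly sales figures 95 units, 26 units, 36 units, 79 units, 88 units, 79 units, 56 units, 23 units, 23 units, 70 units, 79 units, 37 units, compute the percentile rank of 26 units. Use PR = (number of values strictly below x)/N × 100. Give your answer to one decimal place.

N = 12.
Strictly below 26: 2. Equal to 26: 1.
PR = 2/12 × 100 = 16.7

16.7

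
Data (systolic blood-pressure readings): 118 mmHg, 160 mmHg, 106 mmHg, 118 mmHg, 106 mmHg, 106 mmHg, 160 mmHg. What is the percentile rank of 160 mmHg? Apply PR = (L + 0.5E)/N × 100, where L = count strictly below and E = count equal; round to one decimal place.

N = 7.
Strictly below 160: 5. Equal to 160: 2.
PR = (5 + 0.5·2)/7 × 100 = 85.7

85.7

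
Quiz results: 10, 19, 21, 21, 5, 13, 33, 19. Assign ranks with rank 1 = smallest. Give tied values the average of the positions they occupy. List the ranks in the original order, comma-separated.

Sorted (ascending): 5, 10, 13, 19, 19, 21, 21, 33
The 2 values of 19 occupy positions 4–5 → average rank (4+5)/2 = 4.5.
The 2 values of 21 occupy positions 6–7 → average rank (6+7)/2 = 6.5.

2, 4.5, 6.5, 6.5, 1, 3, 8, 4.5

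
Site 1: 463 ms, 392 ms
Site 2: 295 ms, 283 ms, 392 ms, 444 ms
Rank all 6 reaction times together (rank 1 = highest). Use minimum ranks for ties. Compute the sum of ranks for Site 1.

Sorted (descending): 463, 444, 392, 392, 295, 283
The 2 values of 392 occupy positions 3–4 → each gets rank 3.
Site 1 values → pooled ranks: 463→1, 392→3
Rank sum = 1 + 3 = 4

4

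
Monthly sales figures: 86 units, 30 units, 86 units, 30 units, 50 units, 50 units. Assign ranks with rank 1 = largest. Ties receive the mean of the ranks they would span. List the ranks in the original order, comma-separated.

Sorted (descending): 86, 86, 50, 50, 30, 30
The 2 values of 86 occupy positions 1–2 → average rank (1+2)/2 = 1.5.
The 2 values of 50 occupy positions 3–4 → average rank (3+4)/2 = 3.5.
The 2 values of 30 occupy positions 5–6 → average rank (5+6)/2 = 5.5.

1.5, 5.5, 1.5, 5.5, 3.5, 3.5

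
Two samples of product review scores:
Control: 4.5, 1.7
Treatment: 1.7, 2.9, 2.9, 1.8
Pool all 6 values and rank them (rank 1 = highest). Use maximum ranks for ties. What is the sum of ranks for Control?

Sorted (descending): 4.5, 2.9, 2.9, 1.8, 1.7, 1.7
The 2 values of 2.9 occupy positions 2–3 → each gets rank 3.
The 2 values of 1.7 occupy positions 5–6 → each gets rank 6.
Control values → pooled ranks: 4.5→1, 1.7→6
Rank sum = 1 + 6 = 7

7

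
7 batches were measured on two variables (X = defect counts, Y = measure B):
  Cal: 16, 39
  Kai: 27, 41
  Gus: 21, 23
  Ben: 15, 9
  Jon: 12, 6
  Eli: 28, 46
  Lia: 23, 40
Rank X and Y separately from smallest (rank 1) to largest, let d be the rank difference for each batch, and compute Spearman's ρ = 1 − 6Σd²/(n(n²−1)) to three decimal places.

Ranks of variable 1: 3, 6, 4, 2, 1, 7, 5
Ranks of variable 2: 4, 6, 3, 2, 1, 7, 5
d = r₁ − r₂: -1, 0, 1, 0, 0, 0, 0
d²: 1, 0, 1, 0, 0, 0, 0; Σd² = 2
ρ = 1 − 6·2/(7·48) = 1 − 12/336 = 0.964

0.964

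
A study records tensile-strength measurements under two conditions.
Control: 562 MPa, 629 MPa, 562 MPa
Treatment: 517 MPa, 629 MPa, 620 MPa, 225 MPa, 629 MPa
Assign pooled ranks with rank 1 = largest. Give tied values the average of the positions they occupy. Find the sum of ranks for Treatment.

23

Sorted (descending): 629, 629, 629, 620, 562, 562, 517, 225
The 3 values of 629 occupy positions 1–3 → average rank 2.
The 2 values of 562 occupy positions 5–6 → average rank (5+6)/2 = 5.5.
Treatment values → pooled ranks: 517→7, 629→2, 620→4, 225→8, 629→2
Rank sum = 7 + 2 + 4 + 8 + 2 = 23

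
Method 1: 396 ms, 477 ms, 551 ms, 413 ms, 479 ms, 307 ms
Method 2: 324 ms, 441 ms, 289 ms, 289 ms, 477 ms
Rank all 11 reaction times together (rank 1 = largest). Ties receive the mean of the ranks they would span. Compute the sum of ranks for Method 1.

28.5

Sorted (descending): 551, 479, 477, 477, 441, 413, 396, 324, 307, 289, 289
The 2 values of 477 occupy positions 3–4 → average rank (3+4)/2 = 3.5.
The 2 values of 289 occupy positions 10–11 → average rank (10+11)/2 = 10.5.
Method 1 values → pooled ranks: 396→7, 477→3.5, 551→1, 413→6, 479→2, 307→9
Rank sum = 7 + 3.5 + 1 + 6 + 2 + 9 = 28.5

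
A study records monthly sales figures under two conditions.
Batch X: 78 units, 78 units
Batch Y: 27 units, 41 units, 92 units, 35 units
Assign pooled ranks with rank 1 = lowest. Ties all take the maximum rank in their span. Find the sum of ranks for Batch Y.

12

Sorted (ascending): 27, 35, 41, 78, 78, 92
The 2 values of 78 occupy positions 4–5 → each gets rank 5.
Batch Y values → pooled ranks: 27→1, 41→3, 92→6, 35→2
Rank sum = 1 + 3 + 6 + 2 = 12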